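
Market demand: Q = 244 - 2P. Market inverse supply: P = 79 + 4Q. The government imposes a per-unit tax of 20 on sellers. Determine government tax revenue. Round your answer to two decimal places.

Rewriting demand in inverse form: P = 122 - 0.5Q.
Without the tax, 122 - 0.5Q = 79 + 4Q so Q* = 9.5556 and P* = 117.2222.
With the tax, sellers need 20 more per unit: 122 - 0.5Q = 79 + 4Q + 20, so Q_t = 5.1111. Buyers pay P_b = 119.4444; sellers receive P_s = P_b - 20 = 99.4444.
Revenue is the tax times quantity traded: 20 x 5.1111 = 102.2222.

102.22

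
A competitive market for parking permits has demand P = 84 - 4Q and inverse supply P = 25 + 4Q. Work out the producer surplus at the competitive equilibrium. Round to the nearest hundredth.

108.78

Set 84 - 4Q = 25 + 4Q, which gives 59 = 8Q, so Q* = 7.375 and P* = 84 - 4(7.375) = 54.5.
PS is the area between P* and the supply curve from 0 to Q*: (1/2)(7.375)(29.5) = 108.7812.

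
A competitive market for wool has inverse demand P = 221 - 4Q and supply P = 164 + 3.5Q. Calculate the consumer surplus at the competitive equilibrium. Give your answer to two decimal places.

Setting demand equal to supply, 57 = 7.5Q, so Q* = 7.6 and P* = 190.6.
Consumer surplus is the triangle under demand above P*: (1/2)(7.6)(221 - 190.6) = (1/2)(7.6)(30.4) = 115.52.

115.52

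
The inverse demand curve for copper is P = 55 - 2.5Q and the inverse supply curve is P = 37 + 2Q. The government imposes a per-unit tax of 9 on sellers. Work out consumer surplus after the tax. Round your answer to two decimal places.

5.00

Pre-tax equilibrium: 55 - 2.5Q = 37 + 2Q gives Q* = 4, P* = 45.
With the tax, sellers need 9 more per unit: 55 - 2.5Q = 37 + 2Q + 9, so Q_t = 2. Buyers pay P_b = 50; sellers receive P_s = P_b - 9 = 41.
Consumer surplus is the triangle under demand above P_b: (1/2)(2)(55 - 50) = 5.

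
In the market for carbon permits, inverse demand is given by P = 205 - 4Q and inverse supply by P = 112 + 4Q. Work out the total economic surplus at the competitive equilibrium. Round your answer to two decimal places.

540.56

Setting demand equal to supply, 93 = 8Q, so Q* = 11.625 and P* = 158.5.
CS = (1/2)(11.625)(46.5) = 270.2812 and PS = (1/2)(11.625)(46.5) = 270.2812, so total surplus = 540.5625.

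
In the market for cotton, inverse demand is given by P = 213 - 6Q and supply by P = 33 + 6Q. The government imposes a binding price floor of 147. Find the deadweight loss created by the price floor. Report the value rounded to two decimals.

96.00

Without the control, 213 - 6Q = 33 + 6Q so Q* = 15 and P* = 123.
At the floor price 147, quantity demanded is (213 - 147)/6 = 11; demand is the short side, so Q = 11 trades at P = 147.
At Q = 11 the demand price is 147 and the supply price is 99. Deadweight loss is the triangle between the curves from 11 to 15: (1/2)(147 - 99)(15 - 11) = 96.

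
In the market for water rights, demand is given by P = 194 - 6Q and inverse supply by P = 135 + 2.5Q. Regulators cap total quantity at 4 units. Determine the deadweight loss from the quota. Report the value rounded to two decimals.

Unrestricted equilibrium: Q* = (194 - 135)/(6 + 2.5) = 6.9412.
At Q = 4 the demand price is 194 - 6(4) = 170 and the supply price is 135 + 2.5(4) = 145.
DWL = (1/2)(gap between curves at 4) x (Q* - 4) = (1/2)(25)(2.9412) = 36.7647.

36.76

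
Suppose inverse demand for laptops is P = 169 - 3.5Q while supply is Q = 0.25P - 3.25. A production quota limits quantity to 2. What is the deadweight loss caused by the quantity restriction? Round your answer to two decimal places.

Rewriting supply in inverse form: P = 13 + 4Q.
Unrestricted equilibrium: Q* = (169 - 13)/(3.5 + 4) = 20.8.
At Q = 2 the demand price is 169 - 3.5(2) = 162 and the supply price is 13 + 4(2) = 21.
Deadweight loss is the triangle between the curves from 2 to 20.8: (1/2)(162 - 21)(20.8 - 2) = 1325.4.

1325.40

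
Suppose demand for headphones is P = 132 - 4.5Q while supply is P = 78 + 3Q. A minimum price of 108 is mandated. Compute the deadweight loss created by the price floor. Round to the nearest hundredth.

13.07

Free-market equilibrium: 132 - 4.5Q = 78 + 3Q gives Q* = 7.2, P* = 99.6.
At the floor price 108, quantity demanded is (132 - 108)/4.5 = 5.3333; demand is the short side, so Q = 5.3333 trades at P = 108.
At Q = 5.3333 the demand price is 108 and the supply price is 94. Deadweight loss is the triangle between the curves from 5.3333 to 7.2: (1/2)(108 - 94)(7.2 - 5.3333) = 13.0667.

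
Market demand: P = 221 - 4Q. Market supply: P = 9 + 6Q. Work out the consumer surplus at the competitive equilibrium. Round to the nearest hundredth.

898.88

Set 221 - 4Q = 9 + 6Q, which gives 212 = 10Q, so Q* = 21.2 and P* = 221 - 4(21.2) = 136.2.
Consumer surplus is the triangle under demand above P*: (1/2)(21.2)(221 - 136.2) = (1/2)(21.2)(84.8) = 898.88.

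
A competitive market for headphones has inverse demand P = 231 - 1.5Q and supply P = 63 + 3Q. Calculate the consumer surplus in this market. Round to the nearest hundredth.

Equilibrium: 231 - 1.5Q = 63 + 3Q, so Q* = 37.3333 and P* = 175.
CS is the area between the demand curve and P* from 0 to Q*: (1/2)(37.3333)(56) = 1045.3333.

1045.33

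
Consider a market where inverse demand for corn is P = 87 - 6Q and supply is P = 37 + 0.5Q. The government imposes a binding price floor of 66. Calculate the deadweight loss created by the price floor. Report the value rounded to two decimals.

57.12

Without the control, 87 - 6Q = 37 + 0.5Q so Q* = 7.6923 and P* = 40.8462.
At the floor price 66, quantity demanded is (87 - 66)/6 = 3.5; demand is the short side, so Q = 3.5 trades at P = 66.
At Q = 3.5 the demand price is 66 and the supply price is 38.75. Deadweight loss is the triangle between the curves from 3.5 to 7.6923: (1/2)(66 - 38.75)(7.6923 - 3.5) = 57.1202.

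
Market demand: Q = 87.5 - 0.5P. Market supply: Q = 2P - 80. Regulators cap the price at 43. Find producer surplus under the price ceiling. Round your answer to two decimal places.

Rewriting demand in inverse form: P = 175 - 2Q.
Rewriting supply in inverse form: P = 40 + 0.5Q.
Free-market equilibrium: 175 - 2Q = 40 + 0.5Q gives Q* = 54, P* = 67.
At the ceiling price 43, quantity supplied is (43 - 40)/0.5 = 6; supply is the short side, so Q = 6 trades at P = 43.
PS is the triangle above supply below 43: (1/2)(6)(43 - 40) = 9.

9.00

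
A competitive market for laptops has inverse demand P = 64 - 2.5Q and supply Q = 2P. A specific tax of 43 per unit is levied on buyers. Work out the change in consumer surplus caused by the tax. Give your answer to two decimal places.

Rewriting supply in inverse form: P = 0.5Q.
Pre-tax equilibrium: 64 - 2.5Q = 0.5Q gives Q* = 21.3333, P* = 10.6667.
A tax on buyers shifts demand down by 43: (64 - 43) - 2.5Q = 0.5Q, so Q_t = 7. Buyers pay P_b = 46.5; sellers receive P_s = P_b - 43 = 3.5.
Consumers lose the trapezoid between P* and P_b out to Q_t plus the triangle from Q_t to Q*: change in CS = 61.25 - 568.8889 = -507.6389.

-507.64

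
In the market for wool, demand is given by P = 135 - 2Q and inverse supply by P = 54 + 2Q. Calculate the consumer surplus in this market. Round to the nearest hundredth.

410.06

Set 135 - 2Q = 54 + 2Q, which gives 81 = 4Q, so Q* = 20.25 and P* = 135 - 2(20.25) = 94.5.
The demand choke price is 135, so CS = (1/2)(Q*)(135 - P*) = (1/2)(20.25)(40.5) = 410.0625.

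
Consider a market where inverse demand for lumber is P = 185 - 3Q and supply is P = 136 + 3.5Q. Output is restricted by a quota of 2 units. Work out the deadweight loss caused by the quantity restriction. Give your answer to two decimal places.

Without the quota, 185 - 3Q = 136 + 3.5Q gives Q* = 7.5385.
At Q = 2 the demand price is 185 - 3(2) = 179 and the supply price is 136 + 3.5(2) = 143.
Deadweight loss is the triangle between the curves from 2 to 7.5385: (1/2)(179 - 143)(7.5385 - 2) = 99.6923.

99.69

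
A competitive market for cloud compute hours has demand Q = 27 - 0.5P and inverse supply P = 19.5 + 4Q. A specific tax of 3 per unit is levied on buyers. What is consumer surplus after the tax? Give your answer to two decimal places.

27.56

Rewriting demand in inverse form: P = 54 - 2Q.
Pre-tax equilibrium: 54 - 2Q = 19.5 + 4Q gives Q* = 5.75, P* = 42.5.
With the tax, buyers' net willingness to pay falls by 3: (54 - 3) - 2Q = 19.5 + 4Q, so Q_t = 5.25. Buyers pay P_b = 43.5; sellers receive P_s = P_b - 3 = 40.5.
CS = (1/2)(Q_t)(54 - P_b) = (1/2)(5.25)(10.5) = 27.5625.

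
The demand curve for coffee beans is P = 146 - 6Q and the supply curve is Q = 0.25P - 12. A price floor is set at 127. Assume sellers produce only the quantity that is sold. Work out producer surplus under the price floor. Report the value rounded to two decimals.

230.11

Rewriting supply in inverse form: P = 48 + 4Q.
Without the control, 146 - 6Q = 48 + 4Q so Q* = 9.8 and P* = 87.2.
At P = 127, buyers demand (146 - 127)/6 = 3.1667 while sellers would supply more, so the quantity traded is 3.1667 at price 127.
The supply price at Q = 3.1667 is 60.6667. PS is the trapezoid between 127 and supply over [0, 3.1667]: (1/2)[(127 - 48) + (127 - 60.6667)](3.1667) = 230.1111.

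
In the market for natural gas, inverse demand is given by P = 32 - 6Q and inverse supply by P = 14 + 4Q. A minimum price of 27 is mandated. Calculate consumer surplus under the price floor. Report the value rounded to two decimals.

2.08

Free-market equilibrium: 32 - 6Q = 14 + 4Q gives Q* = 1.8, P* = 21.2.
At the floor price 27, quantity demanded is (32 - 27)/6 = 0.8333; demand is the short side, so Q = 0.8333 trades at P = 27.
CS is the triangle under demand above 27: (1/2)(0.8333)(32 - 27) = 2.0833.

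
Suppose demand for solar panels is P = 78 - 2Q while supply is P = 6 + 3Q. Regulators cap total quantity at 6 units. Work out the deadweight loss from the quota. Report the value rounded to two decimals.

176.40

Unrestricted equilibrium: Q* = (78 - 6)/(2 + 3) = 14.4.
At Q = 6 the demand price is 78 - 2(6) = 66 and the supply price is 6 + 3(6) = 24.
Deadweight loss is the triangle between the curves from 6 to 14.4: (1/2)(66 - 24)(14.4 - 6) = 176.4.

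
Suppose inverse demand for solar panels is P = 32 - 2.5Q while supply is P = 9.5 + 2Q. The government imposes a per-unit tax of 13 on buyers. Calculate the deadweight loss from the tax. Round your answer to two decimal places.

18.78

Pre-tax equilibrium: 32 - 2.5Q = 9.5 + 2Q gives Q* = 5, P* = 19.5.
A tax on buyers shifts demand down by 13: (32 - 13) - 2.5Q = 9.5 + 2Q, so Q_t = 2.1111. Buyers pay P_b = 26.7222; sellers receive P_s = P_b - 13 = 13.7222.
Deadweight loss is the triangle between the curves from Q_t to Q*: (1/2)(5 - 2.1111)(13) = 18.7778.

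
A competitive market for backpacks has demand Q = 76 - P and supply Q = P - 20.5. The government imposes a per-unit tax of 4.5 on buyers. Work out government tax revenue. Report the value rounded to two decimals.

114.75

Rewriting demand in inverse form: P = 76 - Q.
Rewriting supply in inverse form: P = 20.5 + Q.
Without the tax, 76 - Q = 20.5 + Q so Q* = 27.75 and P* = 48.25.
With the tax, buyers' net willingness to pay falls by 4.5: (76 - 4.5) - Q = 20.5 + Q, so Q_t = 25.5. Buyers pay P_b = 50.5; sellers receive P_s = P_b - 4.5 = 46.
Tax revenue = t x Q_t = 4.5 x 25.5 = 114.75.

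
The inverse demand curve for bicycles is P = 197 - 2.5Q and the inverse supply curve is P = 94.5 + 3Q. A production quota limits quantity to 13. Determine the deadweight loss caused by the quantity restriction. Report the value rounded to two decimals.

Unrestricted equilibrium: Q* = (197 - 94.5)/(2.5 + 3) = 18.6364.
At Q = 13 the demand price is 197 - 2.5(13) = 164.5 and the supply price is 94.5 + 3(13) = 133.5.
Deadweight loss is the triangle between the curves from 13 to 18.6364: (1/2)(164.5 - 133.5)(18.6364 - 13) = 87.3636.

87.36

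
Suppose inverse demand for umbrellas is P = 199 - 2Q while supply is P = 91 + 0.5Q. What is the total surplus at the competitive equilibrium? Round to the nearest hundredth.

2332.80

Setting demand equal to supply, 108 = 2.5Q, so Q* = 43.2 and P* = 112.6.
CS = (1/2)(43.2)(86.4) = 1866.24 and PS = (1/2)(43.2)(21.6) = 466.56, so total surplus = 2332.8.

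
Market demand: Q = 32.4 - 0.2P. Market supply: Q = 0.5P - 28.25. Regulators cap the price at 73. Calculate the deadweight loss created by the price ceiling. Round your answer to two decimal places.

162.86

Rewriting demand in inverse form: P = 162 - 5Q.
Rewriting supply in inverse form: P = 56.5 + 2Q.
Free-market equilibrium: 162 - 5Q = 56.5 + 2Q gives Q* = 15.0714, P* = 86.6429.
At the ceiling price 73, quantity supplied is (73 - 56.5)/2 = 8.25; supply is the short side, so Q = 8.25 trades at P = 73.
At Q = 8.25 the demand price is 120.75 and the supply price is 73. Deadweight loss is the triangle between the curves from 8.25 to 15.0714: (1/2)(120.75 - 73)(15.0714 - 8.25) = 162.8616.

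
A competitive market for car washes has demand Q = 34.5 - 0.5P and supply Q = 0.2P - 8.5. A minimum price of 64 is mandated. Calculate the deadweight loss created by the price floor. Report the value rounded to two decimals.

5.79

Rewriting demand in inverse form: P = 69 - 2Q.
Rewriting supply in inverse form: P = 42.5 + 5Q.
Without the control, 69 - 2Q = 42.5 + 5Q so Q* = 3.7857 and P* = 61.4286.
At the floor price 64, quantity demanded is (69 - 64)/2 = 2.5; demand is the short side, so Q = 2.5 trades at P = 64.
The lost-trades triangle has base Q* - 2.5 = 1.2857 and height equal to the gap between the curves at Q = 2.5, which is 64 - 55 = 9. DWL = (1/2)(1.2857)(9) = 5.7857.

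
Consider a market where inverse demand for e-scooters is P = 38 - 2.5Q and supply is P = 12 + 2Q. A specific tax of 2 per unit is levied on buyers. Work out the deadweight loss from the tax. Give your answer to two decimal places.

Without the tax, 38 - 2.5Q = 12 + 2Q so Q* = 5.7778 and P* = 23.5556.
A tax on buyers shifts demand down by 2: (38 - 2) - 2.5Q = 12 + 2Q, so Q_t = 5.3333. Buyers pay P_b = 24.6667; sellers receive P_s = P_b - 2 = 22.6667.
The welfare triangle lost has base Q* - Q_t = 0.4444 and height t = 2, so DWL = (1/2)(0.4444)(2) = 0.4444.

0.44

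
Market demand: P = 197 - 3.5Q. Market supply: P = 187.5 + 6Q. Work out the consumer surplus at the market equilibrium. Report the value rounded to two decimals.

Equilibrium: 197 - 3.5Q = 187.5 + 6Q, so Q* = 1 and P* = 193.5.
The demand choke price is 197, so CS = (1/2)(Q*)(197 - P*) = (1/2)(1)(3.5) = 1.75.

1.75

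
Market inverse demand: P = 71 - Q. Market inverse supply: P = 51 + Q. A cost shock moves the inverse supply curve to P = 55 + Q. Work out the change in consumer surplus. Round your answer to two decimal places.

-18.00

Initial equilibrium: Q_0 = 10, P_0 = 61; CS_0 = (1/2)(10)(10) = 50, PS_0 = (1/2)(10)(10) = 50.
New equilibrium: 71 - Q = 55 + Q gives Q_1 = 8, P_1 = 63; CS_1 = 32, PS_1 = 32.
Change in consumer surplus = 32 - 50 = -18.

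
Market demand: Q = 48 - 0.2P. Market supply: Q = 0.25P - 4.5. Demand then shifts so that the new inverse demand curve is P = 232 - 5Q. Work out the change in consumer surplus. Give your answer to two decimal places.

Rewriting demand in inverse form: P = 240 - 5Q.
Rewriting supply in inverse form: P = 18 + 4Q.
Initial equilibrium: Q_0 = 24.6667, P_0 = 116.6667; CS_0 = (1/2)(24.6667)(123.3333) = 1521.1111, PS_0 = (1/2)(24.6667)(98.6667) = 1216.8889.
New equilibrium: 232 - 5Q = 18 + 4Q gives Q_1 = 23.7778, P_1 = 113.1111; CS_1 = 1413.4568, PS_1 = 1130.7654.
Change in consumer surplus = 1413.4568 - 1521.1111 = -107.6543.

-107.65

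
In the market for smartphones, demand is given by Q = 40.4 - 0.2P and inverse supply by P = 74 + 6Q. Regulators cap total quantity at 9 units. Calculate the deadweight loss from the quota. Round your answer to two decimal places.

Rewriting demand in inverse form: P = 202 - 5Q.
Without the quota, 202 - 5Q = 74 + 6Q gives Q* = 11.6364.
At Q = 9 the demand price is 202 - 5(9) = 157 and the supply price is 74 + 6(9) = 128.
DWL = (1/2)(gap between curves at 9) x (Q* - 9) = (1/2)(29)(2.6364) = 38.2273.

38.23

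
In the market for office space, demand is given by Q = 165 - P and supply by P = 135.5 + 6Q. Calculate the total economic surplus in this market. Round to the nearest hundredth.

62.16

Rewriting demand in inverse form: P = 165 - Q.
Setting demand equal to supply, 29.5 = 7Q, so Q* = 4.2143 and P* = 160.7857.
CS = (1/2)(4.2143)(4.2143) = 8.8801 and PS = (1/2)(4.2143)(25.2857) = 53.2806, so total surplus = 62.1607.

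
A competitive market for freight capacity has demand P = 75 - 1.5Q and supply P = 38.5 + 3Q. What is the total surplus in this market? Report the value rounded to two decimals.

148.03

Equilibrium: 75 - 1.5Q = 38.5 + 3Q, so Q* = 8.1111 and P* = 62.8333.
Total surplus is the full triangle between the curves from 0 to Q*: (1/2)(8.1111)(75 - 38.5) = 148.0278.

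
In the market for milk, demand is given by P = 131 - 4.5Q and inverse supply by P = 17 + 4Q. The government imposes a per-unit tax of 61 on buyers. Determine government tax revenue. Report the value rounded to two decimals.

380.35

Pre-tax equilibrium: 131 - 4.5Q = 17 + 4Q gives Q* = 13.4118, P* = 70.6471.
With the tax, buyers' net willingness to pay falls by 61: (131 - 61) - 4.5Q = 17 + 4Q, so Q_t = 6.2353. Buyers pay P_b = 102.9412; sellers receive P_s = P_b - 61 = 41.9412.
Revenue is the tax times quantity traded: 61 x 6.2353 = 380.3529.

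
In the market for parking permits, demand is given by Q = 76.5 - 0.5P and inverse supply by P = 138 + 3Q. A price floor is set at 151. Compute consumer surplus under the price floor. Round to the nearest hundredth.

1.00

Rewriting demand in inverse form: P = 153 - 2Q.
Free-market equilibrium: 153 - 2Q = 138 + 3Q gives Q* = 3, P* = 147.
At P = 151, buyers demand (153 - 151)/2 = 1 while sellers would supply more, so the quantity traded is 1 at price 151.
CS is the triangle under demand above 151: (1/2)(1)(153 - 151) = 1.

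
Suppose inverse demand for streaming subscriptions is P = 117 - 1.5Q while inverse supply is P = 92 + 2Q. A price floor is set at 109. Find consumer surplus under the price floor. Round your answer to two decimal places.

21.33

Without the control, 117 - 1.5Q = 92 + 2Q so Q* = 7.1429 and P* = 106.2857.
At the floor price 109, quantity demanded is (117 - 109)/1.5 = 5.3333; demand is the short side, so Q = 5.3333 trades at P = 109.
CS is the triangle under demand above 109: (1/2)(5.3333)(117 - 109) = 21.3333.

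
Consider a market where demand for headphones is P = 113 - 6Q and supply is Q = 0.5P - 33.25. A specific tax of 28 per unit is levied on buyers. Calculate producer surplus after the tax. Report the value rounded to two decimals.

5.35

Rewriting supply in inverse form: P = 66.5 + 2Q.
Without the tax, 113 - 6Q = 66.5 + 2Q so Q* = 5.8125 and P* = 78.125.
With the tax, buyers' net willingness to pay falls by 28: (113 - 28) - 6Q = 66.5 + 2Q, so Q_t = 2.3125. Buyers pay P_b = 99.125; sellers receive P_s = P_b - 28 = 71.125.
Producer surplus is the triangle above supply below P_s: (1/2)(2.3125)(71.125 - 66.5) = 5.3477.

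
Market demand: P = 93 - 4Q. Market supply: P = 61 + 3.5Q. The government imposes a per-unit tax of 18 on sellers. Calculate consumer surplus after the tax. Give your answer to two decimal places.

Without the tax, 93 - 4Q = 61 + 3.5Q so Q* = 4.2667 and P* = 75.9333.
With the tax, sellers need 18 more per unit: 93 - 4Q = 61 + 3.5Q + 18, so Q_t = 1.8667. Buyers pay P_b = 85.5333; sellers receive P_s = P_b - 18 = 67.5333.
CS = (1/2)(Q_t)(93 - P_b) = (1/2)(1.8667)(7.4667) = 6.9689.

6.97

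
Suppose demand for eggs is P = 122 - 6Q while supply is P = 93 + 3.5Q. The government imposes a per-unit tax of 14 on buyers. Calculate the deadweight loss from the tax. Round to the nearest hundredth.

10.32

Pre-tax equilibrium: 122 - 6Q = 93 + 3.5Q gives Q* = 3.0526, P* = 103.6842.
A tax on buyers shifts demand down by 14: (122 - 14) - 6Q = 93 + 3.5Q, so Q_t = 1.5789. Buyers pay P_b = 112.5263; sellers receive P_s = P_b - 14 = 98.5263.
Deadweight loss is the triangle between the curves from Q_t to Q*: (1/2)(3.0526 - 1.5789)(14) = 10.3158.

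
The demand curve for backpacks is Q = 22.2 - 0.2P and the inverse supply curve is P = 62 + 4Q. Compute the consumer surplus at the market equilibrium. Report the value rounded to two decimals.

74.10

Rewriting demand in inverse form: P = 111 - 5Q.
Equilibrium: 111 - 5Q = 62 + 4Q, so Q* = 5.4444 and P* = 83.7778.
The demand choke price is 111, so CS = (1/2)(Q*)(111 - P*) = (1/2)(5.4444)(27.2222) = 74.1049.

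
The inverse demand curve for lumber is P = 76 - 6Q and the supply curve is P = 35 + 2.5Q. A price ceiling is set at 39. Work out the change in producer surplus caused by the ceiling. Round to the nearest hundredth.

-25.88

Free-market equilibrium: 76 - 6Q = 35 + 2.5Q gives Q* = 4.8235, P* = 47.0588.
At the ceiling price 39, quantity supplied is (39 - 35)/2.5 = 1.6; supply is the short side, so Q = 1.6 trades at P = 39.
PS goes from (1/2)(4.8235)(12.0588) = 29.083 to 3.2 (computed as (39 - 35)(1.6) - (1/2)(2.5)(1.6)^2), a change of -25.883.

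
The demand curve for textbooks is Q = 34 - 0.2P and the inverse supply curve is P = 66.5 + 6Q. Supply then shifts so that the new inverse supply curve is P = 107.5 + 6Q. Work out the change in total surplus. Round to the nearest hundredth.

Rewriting demand in inverse form: P = 170 - 5Q.
Initial equilibrium: Q_0 = 9.4091, P_0 = 122.9545; CS_0 = (1/2)(9.4091)(47.0455) = 221.3275, PS_0 = (1/2)(9.4091)(56.4545) = 265.593.
New equilibrium: 170 - 5Q = 107.5 + 6Q gives Q_1 = 5.6818, P_1 = 141.5909; CS_1 = 80.7076, PS_1 = 96.8492.
Change in total surplus = (80.7076 + 96.8492) - (221.3275 + 265.593) = -309.3636.

-309.36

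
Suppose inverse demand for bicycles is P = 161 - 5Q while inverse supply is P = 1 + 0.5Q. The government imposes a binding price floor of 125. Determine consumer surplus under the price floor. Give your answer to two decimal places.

Free-market equilibrium: 161 - 5Q = 1 + 0.5Q gives Q* = 29.0909, P* = 15.5455.
At the floor price 125, quantity demanded is (161 - 125)/5 = 7.2; demand is the short side, so Q = 7.2 trades at P = 125.
CS is the triangle under demand above 125: (1/2)(7.2)(161 - 125) = 129.6.

129.60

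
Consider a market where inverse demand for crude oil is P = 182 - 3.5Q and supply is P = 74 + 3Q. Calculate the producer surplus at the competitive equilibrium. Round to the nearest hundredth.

Equilibrium: 182 - 3.5Q = 74 + 3Q, so Q* = 16.6154 and P* = 123.8462.
The supply curve's price intercept is 74, so PS = (1/2)(Q*)(P* - 74) = (1/2)(16.6154)(49.8462) = 414.1065.

414.11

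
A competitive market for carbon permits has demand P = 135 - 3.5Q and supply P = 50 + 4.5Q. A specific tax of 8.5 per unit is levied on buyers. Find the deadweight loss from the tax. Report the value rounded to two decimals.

Without the tax, 135 - 3.5Q = 50 + 4.5Q so Q* = 10.625 and P* = 97.8125.
With the tax, buyers' net willingness to pay falls by 8.5: (135 - 8.5) - 3.5Q = 50 + 4.5Q, so Q_t = 9.5625. Buyers pay P_b = 101.5312; sellers receive P_s = P_b - 8.5 = 93.0312.
The welfare triangle lost has base Q* - Q_t = 1.0625 and height t = 8.5, so DWL = (1/2)(1.0625)(8.5) = 4.5156.

4.52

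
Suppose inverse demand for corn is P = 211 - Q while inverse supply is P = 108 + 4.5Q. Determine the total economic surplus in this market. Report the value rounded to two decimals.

964.45

Setting demand equal to supply, 103 = 5.5Q, so Q* = 18.7273 and P* = 192.2727.
CS = (1/2)(18.7273)(18.7273) = 175.3554 and PS = (1/2)(18.7273)(84.2727) = 789.0992, so total surplus = 964.4545.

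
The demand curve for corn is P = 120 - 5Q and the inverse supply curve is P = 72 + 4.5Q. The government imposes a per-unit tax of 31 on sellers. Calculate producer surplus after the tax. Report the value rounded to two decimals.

Pre-tax equilibrium: 120 - 5Q = 72 + 4.5Q gives Q* = 5.0526, P* = 94.7368.
With the tax, sellers need 31 more per unit: 120 - 5Q = 72 + 4.5Q + 31, so Q_t = 1.7895. Buyers pay P_b = 111.0526; sellers receive P_s = P_b - 31 = 80.0526.
PS = (1/2)(Q_t)(P_s - 72) = (1/2)(1.7895)(8.0526) = 7.205.

7.20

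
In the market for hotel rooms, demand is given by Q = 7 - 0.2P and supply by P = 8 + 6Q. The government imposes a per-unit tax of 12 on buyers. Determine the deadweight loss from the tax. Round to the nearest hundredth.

6.55

Rewriting demand in inverse form: P = 35 - 5Q.
Without the tax, 35 - 5Q = 8 + 6Q so Q* = 2.4545 and P* = 22.7273.
A tax on buyers shifts demand down by 12: (35 - 12) - 5Q = 8 + 6Q, so Q_t = 1.3636. Buyers pay P_b = 28.1818; sellers receive P_s = P_b - 12 = 16.1818.
The welfare triangle lost has base Q* - Q_t = 1.0909 and height t = 12, so DWL = (1/2)(1.0909)(12) = 6.5455.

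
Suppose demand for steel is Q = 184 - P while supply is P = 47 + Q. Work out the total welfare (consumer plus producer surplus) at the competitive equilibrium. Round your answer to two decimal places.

Rewriting demand in inverse form: P = 184 - Q.
Set 184 - Q = 47 + Q, which gives 137 = 2Q, so Q* = 68.5 and P* = 184 - (68.5) = 115.5.
CS = (1/2)(68.5)(68.5) = 2346.125 and PS = (1/2)(68.5)(68.5) = 2346.125, so total surplus = 4692.25.

4692.25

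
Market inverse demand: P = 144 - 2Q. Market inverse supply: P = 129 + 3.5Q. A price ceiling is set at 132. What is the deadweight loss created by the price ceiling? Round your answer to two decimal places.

Without the control, 144 - 2Q = 129 + 3.5Q so Q* = 2.7273 and P* = 138.5455.
At the ceiling price 132, quantity supplied is (132 - 129)/3.5 = 0.8571; supply is the short side, so Q = 0.8571 trades at P = 132.
At Q = 0.8571 the demand price is 142.2857 and the supply price is 132. Deadweight loss is the triangle between the curves from 0.8571 to 2.7273: (1/2)(142.2857 - 132)(2.7273 - 0.8571) = 9.6178.

9.62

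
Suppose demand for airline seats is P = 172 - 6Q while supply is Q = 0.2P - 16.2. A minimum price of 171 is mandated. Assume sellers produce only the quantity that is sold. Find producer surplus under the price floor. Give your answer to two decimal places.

Rewriting supply in inverse form: P = 81 + 5Q.
Free-market equilibrium: 172 - 6Q = 81 + 5Q gives Q* = 8.2727, P* = 122.3636.
At P = 171, buyers demand (172 - 171)/6 = 0.1667 while sellers would supply more, so the quantity traded is 0.1667 at price 171.
The supply price at Q = 0.1667 is 81.8333. PS is the trapezoid between 171 and supply over [0, 0.1667]: (1/2)[(171 - 81) + (171 - 81.8333)](0.1667) = 14.9306.

14.93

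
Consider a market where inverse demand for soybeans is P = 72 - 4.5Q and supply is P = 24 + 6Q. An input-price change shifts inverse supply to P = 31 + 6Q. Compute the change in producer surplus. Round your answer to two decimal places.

Initial equilibrium: Q_0 = 4.5714, P_0 = 51.4286; CS_0 = (1/2)(4.5714)(20.5714) = 47.0204, PS_0 = (1/2)(4.5714)(27.4286) = 62.6939.
New equilibrium: 72 - 4.5Q = 31 + 6Q gives Q_1 = 3.9048, P_1 = 54.4286; CS_1 = 34.3061, PS_1 = 45.7415.
Change in producer surplus = 45.7415 - 62.6939 = -16.9524.

-16.95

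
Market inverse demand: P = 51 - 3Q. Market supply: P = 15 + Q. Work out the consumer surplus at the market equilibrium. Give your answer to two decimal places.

Set 51 - 3Q = 15 + Q, which gives 36 = 4Q, so Q* = 9 and P* = 51 - 3(9) = 24.
Consumer surplus is the triangle under demand above P*: (1/2)(9)(51 - 24) = (1/2)(9)(27) = 121.5.

121.50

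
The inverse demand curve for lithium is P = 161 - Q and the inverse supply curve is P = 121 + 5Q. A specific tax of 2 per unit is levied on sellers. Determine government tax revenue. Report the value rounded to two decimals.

Pre-tax equilibrium: 161 - Q = 121 + 5Q gives Q* = 6.6667, P* = 154.3333.
With the tax, sellers need 2 more per unit: 161 - Q = 121 + 5Q + 2, so Q_t = 6.3333. Buyers pay P_b = 154.6667; sellers receive P_s = P_b - 2 = 152.6667.
Tax revenue = t x Q_t = 2 x 6.3333 = 12.6667.

12.67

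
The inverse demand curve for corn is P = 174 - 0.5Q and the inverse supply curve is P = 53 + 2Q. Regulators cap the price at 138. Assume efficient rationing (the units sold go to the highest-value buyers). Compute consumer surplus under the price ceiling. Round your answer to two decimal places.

1078.44

Free-market equilibrium: 174 - 0.5Q = 53 + 2Q gives Q* = 48.4, P* = 149.8.
At P = 138, sellers supply (138 - 53)/2 = 42.5 while buyers want more, so the quantity traded is 42.5 at price 138.
The demand price at Q = 42.5 is 152.75. CS is the trapezoid between demand and 138 over [0, 42.5]: (1/2)[(174 - 138) + (152.75 - 138)](42.5) = 1078.4375.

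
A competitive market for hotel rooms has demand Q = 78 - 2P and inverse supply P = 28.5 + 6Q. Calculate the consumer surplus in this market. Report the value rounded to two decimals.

0.65

Rewriting demand in inverse form: P = 39 - 0.5Q.
Set 39 - 0.5Q = 28.5 + 6Q, which gives 10.5 = 6.5Q, so Q* = 1.6154 and P* = 39 - 0.5(1.6154) = 38.1923.
Consumer surplus is the triangle under demand above P*: (1/2)(1.6154)(39 - 38.1923) = (1/2)(1.6154)(0.8077) = 0.6524.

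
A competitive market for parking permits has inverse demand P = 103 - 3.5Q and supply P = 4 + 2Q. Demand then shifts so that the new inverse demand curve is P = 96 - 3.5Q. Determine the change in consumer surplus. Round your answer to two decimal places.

Initial equilibrium: Q_0 = 18, P_0 = 40; CS_0 = (1/2)(18)(63) = 567, PS_0 = (1/2)(18)(36) = 324.
New equilibrium: 96 - 3.5Q = 4 + 2Q gives Q_1 = 16.7273, P_1 = 37.4545; CS_1 = 489.6529, PS_1 = 279.8017.
Change in consumer surplus = 489.6529 - 567 = -77.3471.

-77.35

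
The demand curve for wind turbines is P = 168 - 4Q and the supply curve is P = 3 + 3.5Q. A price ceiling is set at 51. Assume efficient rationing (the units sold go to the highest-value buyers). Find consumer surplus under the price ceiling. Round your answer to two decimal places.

1228.41

Free-market equilibrium: 168 - 4Q = 3 + 3.5Q gives Q* = 22, P* = 80.
At P = 51, sellers supply (51 - 3)/3.5 = 13.7143 while buyers want more, so the quantity traded is 13.7143 at price 51.
The demand price at Q = 13.7143 is 113.1429. CS is the trapezoid between demand and 51 over [0, 13.7143]: (1/2)[(168 - 51) + (113.1429 - 51)](13.7143) = 1228.4082.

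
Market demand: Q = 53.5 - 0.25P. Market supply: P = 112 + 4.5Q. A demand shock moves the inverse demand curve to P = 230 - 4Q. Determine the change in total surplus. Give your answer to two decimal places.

Rewriting demand in inverse form: P = 214 - 4Q.
Initial equilibrium: Q_0 = 12, P_0 = 166; CS_0 = (1/2)(12)(48) = 288, PS_0 = (1/2)(12)(54) = 324.
New equilibrium: 230 - 4Q = 112 + 4.5Q gives Q_1 = 13.8824, P_1 = 174.4706; CS_1 = 385.4394, PS_1 = 433.6194.
Change in total surplus = (385.4394 + 433.6194) - (288 + 324) = 207.0588.

207.06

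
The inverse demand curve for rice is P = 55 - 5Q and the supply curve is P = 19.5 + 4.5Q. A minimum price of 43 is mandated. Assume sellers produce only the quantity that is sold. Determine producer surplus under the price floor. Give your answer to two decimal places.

43.44

Free-market equilibrium: 55 - 5Q = 19.5 + 4.5Q gives Q* = 3.7368, P* = 36.3158.
At P = 43, buyers demand (55 - 43)/5 = 2.4 while sellers would supply more, so the quantity traded is 2.4 at price 43.
The supply price at Q = 2.4 is 30.3. PS is the trapezoid between 43 and supply over [0, 2.4]: (1/2)[(43 - 19.5) + (43 - 30.3)](2.4) = 43.44.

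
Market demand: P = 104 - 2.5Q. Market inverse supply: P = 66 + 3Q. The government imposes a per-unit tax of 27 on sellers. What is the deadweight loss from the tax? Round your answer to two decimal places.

66.27

Pre-tax equilibrium: 104 - 2.5Q = 66 + 3Q gives Q* = 6.9091, P* = 86.7273.
A tax on sellers shifts supply up by 27: 104 - 2.5Q = 66 + 3Q + 27, so Q_t = 2. Buyers pay P_b = 99; sellers receive P_s = P_b - 27 = 72.
Deadweight loss is the triangle between the curves from Q_t to Q*: (1/2)(6.9091 - 2)(27) = 66.2727.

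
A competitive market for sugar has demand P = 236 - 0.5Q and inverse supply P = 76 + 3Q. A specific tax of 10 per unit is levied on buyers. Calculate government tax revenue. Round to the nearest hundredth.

428.57

Pre-tax equilibrium: 236 - 0.5Q = 76 + 3Q gives Q* = 45.7143, P* = 213.1429.
A tax on buyers shifts demand down by 10: (236 - 10) - 0.5Q = 76 + 3Q, so Q_t = 42.8571. Buyers pay P_b = 214.5714; sellers receive P_s = P_b - 10 = 204.5714.
Revenue is the tax times quantity traded: 10 x 42.8571 = 428.5714.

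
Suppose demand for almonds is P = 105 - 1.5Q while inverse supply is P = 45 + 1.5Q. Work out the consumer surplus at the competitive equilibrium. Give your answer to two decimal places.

Setting demand equal to supply, 60 = 3Q, so Q* = 20 and P* = 75.
Consumer surplus is the triangle under demand above P*: (1/2)(20)(105 - 75) = (1/2)(20)(30) = 300.

300.00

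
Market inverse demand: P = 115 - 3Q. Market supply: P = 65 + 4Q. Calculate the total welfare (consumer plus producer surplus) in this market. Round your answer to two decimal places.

178.57

Set 115 - 3Q = 65 + 4Q, which gives 50 = 7Q, so Q* = 7.1429 and P* = 115 - 3(7.1429) = 93.5714.
Total surplus is the full triangle between the curves from 0 to Q*: (1/2)(7.1429)(115 - 65) = 178.5714.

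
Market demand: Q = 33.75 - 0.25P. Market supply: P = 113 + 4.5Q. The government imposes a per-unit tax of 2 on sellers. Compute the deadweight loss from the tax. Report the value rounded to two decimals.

Rewriting demand in inverse form: P = 135 - 4Q.
Without the tax, 135 - 4Q = 113 + 4.5Q so Q* = 2.5882 and P* = 124.6471.
A tax on sellers shifts supply up by 2: 135 - 4Q = 113 + 4.5Q + 2, so Q_t = 2.3529. Buyers pay P_b = 125.5882; sellers receive P_s = P_b - 2 = 123.5882.
Deadweight loss is the triangle between the curves from Q_t to Q*: (1/2)(2.5882 - 2.3529)(2) = 0.2353.

0.24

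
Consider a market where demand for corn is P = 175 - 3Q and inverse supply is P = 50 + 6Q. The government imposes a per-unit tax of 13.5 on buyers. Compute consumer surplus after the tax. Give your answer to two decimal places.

230.23

Without the tax, 175 - 3Q = 50 + 6Q so Q* = 13.8889 and P* = 133.3333.
With the tax, buyers' net willingness to pay falls by 13.5: (175 - 13.5) - 3Q = 50 + 6Q, so Q_t = 12.3889. Buyers pay P_b = 137.8333; sellers receive P_s = P_b - 13.5 = 124.3333.
Consumer surplus is the triangle under demand above P_b: (1/2)(12.3889)(175 - 137.8333) = 230.2269.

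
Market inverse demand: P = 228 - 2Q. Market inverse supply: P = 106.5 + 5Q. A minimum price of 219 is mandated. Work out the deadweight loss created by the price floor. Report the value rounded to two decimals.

578.57

Free-market equilibrium: 228 - 2Q = 106.5 + 5Q gives Q* = 17.3571, P* = 193.2857.
At P = 219, buyers demand (228 - 219)/2 = 4.5 while sellers would supply more, so the quantity traded is 4.5 at price 219.
The lost-trades triangle has base Q* - 4.5 = 12.8571 and height equal to the gap between the curves at Q = 4.5, which is 219 - 129 = 90. DWL = (1/2)(12.8571)(90) = 578.5714.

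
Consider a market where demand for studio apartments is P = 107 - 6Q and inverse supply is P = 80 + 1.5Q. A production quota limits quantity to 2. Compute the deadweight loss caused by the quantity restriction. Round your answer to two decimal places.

Unrestricted equilibrium: Q* = (107 - 80)/(6 + 1.5) = 3.6.
At Q = 2 the demand price is 107 - 6(2) = 95 and the supply price is 80 + 1.5(2) = 83.
Deadweight loss is the triangle between the curves from 2 to 3.6: (1/2)(95 - 83)(3.6 - 2) = 9.6.

9.60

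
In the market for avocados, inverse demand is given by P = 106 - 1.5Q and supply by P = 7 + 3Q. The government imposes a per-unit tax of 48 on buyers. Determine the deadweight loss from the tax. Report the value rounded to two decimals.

256.00

Pre-tax equilibrium: 106 - 1.5Q = 7 + 3Q gives Q* = 22, P* = 73.
With the tax, buyers' net willingness to pay falls by 48: (106 - 48) - 1.5Q = 7 + 3Q, so Q_t = 11.3333. Buyers pay P_b = 89; sellers receive P_s = P_b - 48 = 41.
The welfare triangle lost has base Q* - Q_t = 10.6667 and height t = 48, so DWL = (1/2)(10.6667)(48) = 256.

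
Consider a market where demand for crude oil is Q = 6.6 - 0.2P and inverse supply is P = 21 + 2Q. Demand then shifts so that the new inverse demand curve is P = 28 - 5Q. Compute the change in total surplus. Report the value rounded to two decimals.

Rewriting demand in inverse form: P = 33 - 5Q.
Initial equilibrium: Q_0 = 1.7143, P_0 = 24.4286; CS_0 = (1/2)(1.7143)(8.5714) = 7.3469, PS_0 = (1/2)(1.7143)(3.4286) = 2.9388.
New equilibrium: 28 - 5Q = 21 + 2Q gives Q_1 = 1, P_1 = 23; CS_1 = 2.5, PS_1 = 1.
Change in total surplus = (2.5 + 1) - (7.3469 + 2.9388) = -6.7857.

-6.79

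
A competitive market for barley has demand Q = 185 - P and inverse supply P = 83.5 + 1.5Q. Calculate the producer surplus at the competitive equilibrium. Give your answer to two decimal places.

Rewriting demand in inverse form: P = 185 - Q.
Equilibrium: 185 - Q = 83.5 + 1.5Q, so Q* = 40.6 and P* = 144.4.
The supply curve's price intercept is 83.5, so PS = (1/2)(Q*)(P* - 83.5) = (1/2)(40.6)(60.9) = 1236.27.

1236.27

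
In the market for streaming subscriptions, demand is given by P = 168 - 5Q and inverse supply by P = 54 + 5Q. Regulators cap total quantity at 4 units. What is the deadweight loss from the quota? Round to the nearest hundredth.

273.80

Without the quota, 168 - 5Q = 54 + 5Q gives Q* = 11.4.
At Q = 4 the demand price is 168 - 5(4) = 148 and the supply price is 54 + 5(4) = 74.
Deadweight loss is the triangle between the curves from 4 to 11.4: (1/2)(148 - 74)(11.4 - 4) = 273.8.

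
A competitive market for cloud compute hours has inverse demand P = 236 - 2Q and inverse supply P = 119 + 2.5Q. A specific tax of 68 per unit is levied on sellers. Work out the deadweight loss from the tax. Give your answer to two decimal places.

Without the tax, 236 - 2Q = 119 + 2.5Q so Q* = 26 and P* = 184.
A tax on sellers shifts supply up by 68: 236 - 2Q = 119 + 2.5Q + 68, so Q_t = 10.8889. Buyers pay P_b = 214.2222; sellers receive P_s = P_b - 68 = 146.2222.
The welfare triangle lost has base Q* - Q_t = 15.1111 and height t = 68, so DWL = (1/2)(15.1111)(68) = 513.7778.

513.78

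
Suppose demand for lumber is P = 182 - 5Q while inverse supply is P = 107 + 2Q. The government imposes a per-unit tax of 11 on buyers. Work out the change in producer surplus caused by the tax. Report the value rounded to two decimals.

-31.20

Pre-tax equilibrium: 182 - 5Q = 107 + 2Q gives Q* = 10.7143, P* = 128.4286.
A tax on buyers shifts demand down by 11: (182 - 11) - 5Q = 107 + 2Q, so Q_t = 9.1429. Buyers pay P_b = 136.2857; sellers receive P_s = P_b - 11 = 125.2857.
Producers lose the trapezoid between P_s and P* out to Q_t plus the triangle from Q_t to Q*: change in PS = 83.5918 - 114.7959 = -31.2041.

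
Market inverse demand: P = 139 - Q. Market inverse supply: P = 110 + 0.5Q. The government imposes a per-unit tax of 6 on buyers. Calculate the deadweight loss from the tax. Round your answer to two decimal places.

Pre-tax equilibrium: 139 - Q = 110 + 0.5Q gives Q* = 19.3333, P* = 119.6667.
With the tax, buyers' net willingness to pay falls by 6: (139 - 6) - Q = 110 + 0.5Q, so Q_t = 15.3333. Buyers pay P_b = 123.6667; sellers receive P_s = P_b - 6 = 117.6667.
Deadweight loss is the triangle between the curves from Q_t to Q*: (1/2)(19.3333 - 15.3333)(6) = 12.

12.00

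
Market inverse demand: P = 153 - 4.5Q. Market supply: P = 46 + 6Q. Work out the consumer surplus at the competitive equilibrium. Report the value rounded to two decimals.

Setting demand equal to supply, 107 = 10.5Q, so Q* = 10.1905 and P* = 107.1429.
The demand choke price is 153, so CS = (1/2)(Q*)(153 - P*) = (1/2)(10.1905)(45.8571) = 233.6531.

233.65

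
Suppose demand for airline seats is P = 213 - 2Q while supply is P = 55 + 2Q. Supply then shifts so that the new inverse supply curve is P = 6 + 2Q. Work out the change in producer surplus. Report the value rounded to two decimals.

1117.81

Initial equilibrium: Q_0 = 39.5, P_0 = 134; CS_0 = (1/2)(39.5)(79) = 1560.25, PS_0 = (1/2)(39.5)(79) = 1560.25.
New equilibrium: 213 - 2Q = 6 + 2Q gives Q_1 = 51.75, P_1 = 109.5; CS_1 = 2678.0625, PS_1 = 2678.0625.
Change in producer surplus = 2678.0625 - 1560.25 = 1117.8125.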